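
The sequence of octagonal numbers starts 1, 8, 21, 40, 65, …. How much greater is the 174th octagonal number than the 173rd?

Consecutive octagonal numbers differ by 6n − 5: here 6·174 − 5 = 1039.

1039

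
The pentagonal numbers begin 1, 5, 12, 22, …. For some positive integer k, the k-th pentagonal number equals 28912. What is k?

Set n(3n−1)/2 = 28912, giving 3n² − n − 57824 = 0.
The discriminant is 1 + 24·28912 = 693889, and √693889 = 833.
So n = (1 + 833) / 6 = 834/6 = 139.

139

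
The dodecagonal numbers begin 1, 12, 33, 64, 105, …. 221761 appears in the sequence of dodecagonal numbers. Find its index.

Set n(5n−4) = 221761, giving 5n² − 4n − 221761 = 0.
The discriminant is 16 + 20·221761 = 4435236, and √4435236 = 2106.
So n = (4 + 2106) / 10 = 2110/10 = 211.
Check: 211·(5·211 − 4) = 221761. ✓

211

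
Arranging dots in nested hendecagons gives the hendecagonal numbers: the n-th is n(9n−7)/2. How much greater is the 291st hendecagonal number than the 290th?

2611

Consecutive hendecagonal numbers differ by 9n − 8: here 9·291 − 8 = 2611.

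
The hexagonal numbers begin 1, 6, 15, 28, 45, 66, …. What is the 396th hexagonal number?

The 396th hexagonal number is n(2n−1) with n = 396.
396·(2·396 − 1) = 396·791 = 313236.

313236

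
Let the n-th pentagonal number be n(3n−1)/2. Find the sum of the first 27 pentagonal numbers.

10206

Σ i(3i−1)/2 = (3Σi² − Σi) / 2 over i = 1..27.
Σi = 378 and Σi² = 6930.
(3·6930 − 1·378) / 2 = 20412/2 = 10206.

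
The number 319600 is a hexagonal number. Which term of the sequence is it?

Set n(2n−1) = 319600, giving 2n² − n − 319600 = 0.
The discriminant is 1 + 8·319600 = 2556801, and √2556801 = 1599.
So n = (1 + 1599) / 4 = 1600/4 = 400.

400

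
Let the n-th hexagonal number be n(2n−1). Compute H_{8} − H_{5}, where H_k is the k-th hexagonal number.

8·(2·8 − 1) = 120 and 5·(2·5 − 1) = 45.
Difference: 120 − 45 = 75.

75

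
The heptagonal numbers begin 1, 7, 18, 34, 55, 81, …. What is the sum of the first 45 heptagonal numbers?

Σ i(5i−3)/2 = (5Σi² − 3Σi) / 2 over i = 1..45.
Σi = 1035 and Σi² = 31395.
(5·31395 − 3·1035) / 2 = 153870/2 = 76935.

76935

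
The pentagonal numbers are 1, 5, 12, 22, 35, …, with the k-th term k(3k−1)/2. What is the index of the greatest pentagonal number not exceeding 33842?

Solve n(3n−1)/2 ≤ 33842 for integer n.
n = 150 gives 33675 ≤ 33842, while n = 151 gives 34126 > 33842; so the answer is index 150.

150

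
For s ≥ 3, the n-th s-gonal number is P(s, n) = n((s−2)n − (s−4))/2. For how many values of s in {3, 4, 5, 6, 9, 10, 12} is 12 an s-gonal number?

2

s = 3: P(3, 4) = 10 and P(3, 5) = 15; 12 is not s-gonal.
s = 4: P(4, 3) = 9 and P(4, 4) = 16; 12 is not s-gonal.
s = 5: P(5, 3) = 12. ✓
s = 6: P(6, 2) = 6 and P(6, 3) = 15; 12 is not s-gonal.
s = 9: P(9, 2) = 9 and P(9, 3) = 24; 12 is not s-gonal.
s = 10: P(10, 2) = 10 and P(10, 3) = 27; 12 is not s-gonal.
s = 12: P(12, 2) = 12. ✓
Hits: s ∈ {5, 12} → 2.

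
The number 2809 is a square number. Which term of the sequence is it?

53

We need n² = 2809, so n = √2809 = 53.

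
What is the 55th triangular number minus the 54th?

Consecutive triangular numbers differ by n: T_{55} − T_{54} = 55.

55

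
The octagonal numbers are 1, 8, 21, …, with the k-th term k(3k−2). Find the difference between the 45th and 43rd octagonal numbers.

524

45·(3·45 − 2) = 5985 and 43·(3·43 − 2) = 5461.
Difference: 5985 − 5461 = 524.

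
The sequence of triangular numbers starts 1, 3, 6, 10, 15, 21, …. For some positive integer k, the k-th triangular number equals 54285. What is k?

Set n(n+1)/2 = 54285, giving n² + n − 108570 = 0.
The discriminant is 1 + 8·54285 = 434281, and √434281 = 659.
So n = (-1 + 659) / 2 = 658/2 = 329.
Check: 329·330/2 = 54285. ✓

329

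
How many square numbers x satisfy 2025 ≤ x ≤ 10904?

The n-th square number is n².
Smallest index with value ≥ 2025: n = 45 (giving 2025).
Largest index with value ≤ 10904: n = 104 (giving 10816).
Indices 45 through 104: 60 terms.

60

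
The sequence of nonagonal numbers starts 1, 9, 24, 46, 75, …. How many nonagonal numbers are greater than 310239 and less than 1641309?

The n-th nonagonal number is n(7n−5)/2.
Smallest index with value > 310239: n = 299 (giving 312156).
Largest index with value < 1641309: n = 685 (giving 1640575).
Indices 299 through 685: 387 terms.

387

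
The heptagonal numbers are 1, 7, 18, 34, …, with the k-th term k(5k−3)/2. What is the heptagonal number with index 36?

The 36th heptagonal number is n(5n−3)/2 with n = 36.
36·(5·36 − 3)/2 = 36·177/2 = 3186.

3186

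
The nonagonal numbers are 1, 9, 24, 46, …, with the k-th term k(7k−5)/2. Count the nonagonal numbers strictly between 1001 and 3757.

The n-th nonagonal number is n(7n−5)/2.
Smallest index with value > 1001: n = 18 (giving 1089).
Largest index with value < 3757: n = 33 (giving 3729).
Indices 18 through 33: 16 terms.

16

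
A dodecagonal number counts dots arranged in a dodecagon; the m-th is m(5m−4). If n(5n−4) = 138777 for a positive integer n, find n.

Set n(5n−4) = 138777, giving 5n² − 4n − 138777 = 0.
The discriminant is 16 + 20·138777 = 2775556, and √2775556 = 1666.
So n = (4 + 1666) / 10 = 1670/10 = 167.
Check: 167·(5·167 − 4) = 138777. ✓

167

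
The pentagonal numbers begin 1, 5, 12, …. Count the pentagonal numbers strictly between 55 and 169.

4

The n-th pentagonal number is n(3n−1)/2.
Smallest index with value > 55: n = 7 (giving 70).
Largest index with value < 169: n = 10 (giving 145).
Indices 7 through 10: 4 terms.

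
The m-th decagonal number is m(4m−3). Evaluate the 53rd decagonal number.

53·(4·53 − 3) = 53·209 = 11077.

11077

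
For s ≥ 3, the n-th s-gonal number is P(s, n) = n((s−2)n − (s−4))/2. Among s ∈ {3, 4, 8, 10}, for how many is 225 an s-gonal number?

s = 3: P(3, 20) = 210 and P(3, 21) = 231; 225 is not s-gonal.
s = 4: P(4, 15) = 225. ✓
s = 8: P(8, 9) = 225. ✓
s = 10: P(10, 7) = 175 and P(10, 8) = 232; 225 is not s-gonal.
Hits: s ∈ {4, 8} → 2.

2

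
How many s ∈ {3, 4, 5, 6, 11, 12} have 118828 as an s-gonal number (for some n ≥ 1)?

2

s = 3: P(3, 487) = 118828. ✓
s = 4: P(4, 344) = 118336 and P(4, 345) = 119025; 118828 is not s-gonal.
s = 5: P(5, 281) = 118301 and P(5, 282) = 119145; 118828 is not s-gonal.
s = 6: P(6, 244) = 118828. ✓
s = 11: P(11, 162) = 117531 and P(11, 163) = 118990; 118828 is not s-gonal.
s = 12: P(12, 154) = 117964 and P(12, 155) = 119505; 118828 is not s-gonal.
Hits: s ∈ {3, 6} → 2.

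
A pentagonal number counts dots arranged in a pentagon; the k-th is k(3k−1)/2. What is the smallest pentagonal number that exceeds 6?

12

Solve n(3n−1)/2 > 6 for integer n.
The largest n with value ≤ 6 is 2 (since 5 ≤ 6 < 12), so the first above is n = 3, value 12.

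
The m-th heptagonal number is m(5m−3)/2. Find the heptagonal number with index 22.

The 22nd heptagonal number is n(5n−3)/2 with n = 22.
22·(5·22 − 3)/2 = 22·107/2 = 1177.

1177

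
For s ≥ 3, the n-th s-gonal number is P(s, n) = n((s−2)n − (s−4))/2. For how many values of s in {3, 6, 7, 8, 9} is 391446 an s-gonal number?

s = 3: P(3, 884) = 391170 and P(3, 885) = 392055; 391446 is not s-gonal.
s = 6: P(6, 442) = 390286 and P(6, 443) = 392055; 391446 is not s-gonal.
s = 7: P(7, 396) = 391446. ✓
s = 8: P(8, 361) = 390241 and P(8, 362) = 392408; 391446 is not s-gonal.
s = 9: P(9, 334) = 389611 and P(9, 335) = 391950; 391446 is not s-gonal.
Hits: s ∈ {7} → 1.

1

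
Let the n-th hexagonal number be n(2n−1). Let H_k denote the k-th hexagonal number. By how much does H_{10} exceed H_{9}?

37

Consecutive hexagonal numbers differ by 4n − 3: here 4·10 − 3 = 37.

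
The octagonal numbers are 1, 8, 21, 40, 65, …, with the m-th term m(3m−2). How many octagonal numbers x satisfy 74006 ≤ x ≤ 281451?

149

The n-th octagonal number is n(3n−2).
Smallest index with value ≥ 74006: n = 158 (giving 74576).
Largest index with value ≤ 281451: n = 306 (giving 280296).
Indices 158 through 306: 149 terms.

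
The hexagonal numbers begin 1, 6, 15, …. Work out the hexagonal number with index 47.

The 47th hexagonal number is n(2n−1) with n = 47.
47·(2·47 − 1) = 47·93 = 4371.

4371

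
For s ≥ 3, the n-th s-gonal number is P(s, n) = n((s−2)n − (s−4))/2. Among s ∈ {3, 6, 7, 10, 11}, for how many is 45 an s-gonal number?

2

s = 3: P(3, 9) = 45. ✓
s = 6: P(6, 5) = 45. ✓
s = 7: P(7, 4) = 34 and P(7, 5) = 55; 45 is not s-gonal.
s = 10: P(10, 3) = 27 and P(10, 4) = 52; 45 is not s-gonal.
s = 11: P(11, 3) = 30 and P(11, 4) = 58; 45 is not s-gonal.
Hits: s ∈ {3, 6} → 2.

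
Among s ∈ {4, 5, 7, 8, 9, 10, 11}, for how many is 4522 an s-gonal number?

1

s = 4: P(4, 67) = 4489 and P(4, 68) = 4624; 4522 is not s-gonal.
s = 5: P(5, 55) = 4510 and P(5, 56) = 4676; 4522 is not s-gonal.
s = 7: P(7, 42) = 4347 and P(7, 43) = 4558; 4522 is not s-gonal.
s = 8: P(8, 39) = 4485 and P(8, 40) = 4720; 4522 is not s-gonal.
s = 9: P(9, 36) = 4446 and P(9, 37) = 4699; 4522 is not s-gonal.
s = 10: P(10, 34) = 4522. ✓
s = 11: P(11, 32) = 4496 and P(11, 33) = 4785; 4522 is not s-gonal.
Hits: s ∈ {10} → 1.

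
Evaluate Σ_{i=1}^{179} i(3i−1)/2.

2883690

Σ i(3i−1)/2 = (3Σi² − Σi) / 2 over i = 1..179.
Σi = 16110 and Σi² = 1927830.
(3·1927830 − 1·16110) / 2 = 5767380/2 = 2883690.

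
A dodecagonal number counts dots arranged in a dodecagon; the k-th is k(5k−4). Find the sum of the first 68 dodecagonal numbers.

Σ i(5i−4) = 5Σi² − 4Σi over i = 1..68.
Σi = 2346 and Σi² = 107134.
5·107134 − 4·2346 = 526286.

526286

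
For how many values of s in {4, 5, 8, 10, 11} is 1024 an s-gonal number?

s = 4: P(4, 32) = 1024. ✓
s = 5: P(5, 26) = 1001 and P(5, 27) = 1080; 1024 is not s-gonal.
s = 8: P(8, 18) = 936 and P(8, 19) = 1045; 1024 is not s-gonal.
s = 10: P(10, 16) = 976 and P(10, 17) = 1105; 1024 is not s-gonal.
s = 11: P(11, 15) = 960 and P(11, 16) = 1096; 1024 is not s-gonal.
Hits: s ∈ {4} → 1.

1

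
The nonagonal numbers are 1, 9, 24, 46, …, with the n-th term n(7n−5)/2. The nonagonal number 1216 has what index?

Set n(7n−5)/2 = 1216, giving 7n² − 5n − 2432 = 0.
So n = (5 + 261) / 14 = 266/14 = 19.
Check: 19·(7·19 − 5)/2 = 1216. ✓

19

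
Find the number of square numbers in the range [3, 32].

The n-th square number is n².
Smallest index with value ≥ 3: n = 2 (giving 4).
Largest index with value ≤ 32: n = 5 (giving 25).
Indices 2 through 5: 4 terms.

4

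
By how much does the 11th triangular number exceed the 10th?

Consecutive triangular numbers differ by n: T_{11} − T_{10} = 11.

11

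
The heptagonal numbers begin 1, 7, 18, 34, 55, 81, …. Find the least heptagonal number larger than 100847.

101707

Solve n(5n−3)/2 > 100847 for integer n.
The largest n with value ≤ 100847 is 201 (since 100701 ≤ 100847 < 101707), so the first above is n = 202, value 101707.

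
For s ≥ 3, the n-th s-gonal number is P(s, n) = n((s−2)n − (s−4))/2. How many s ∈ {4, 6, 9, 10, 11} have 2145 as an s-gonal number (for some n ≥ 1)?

s = 4: P(4, 46) = 2116 and P(4, 47) = 2209; 2145 is not s-gonal.
s = 6: P(6, 33) = 2145. ✓
s = 9: P(9, 25) = 2125 and P(9, 26) = 2301; 2145 is not s-gonal.
s = 10: P(10, 23) = 2047 and P(10, 24) = 2232; 2145 is not s-gonal.
s = 11: P(11, 22) = 2101 and P(11, 23) = 2300; 2145 is not s-gonal.
Hits: s ∈ {6} → 1.

1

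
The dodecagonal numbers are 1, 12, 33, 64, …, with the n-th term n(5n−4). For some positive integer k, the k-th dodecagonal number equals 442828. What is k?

298

Set n(5n−4) = 442828, giving 5n² − 4n − 442828 = 0.
So n = (4 + 2976) / 10 = 2980/10 = 298.
Check: 298·(5·298 − 4) = 442828. ✓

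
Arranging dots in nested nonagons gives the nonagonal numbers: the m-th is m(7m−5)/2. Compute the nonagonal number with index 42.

42·(7·42 − 5)/2 = 42·289/2 = 6069.

6069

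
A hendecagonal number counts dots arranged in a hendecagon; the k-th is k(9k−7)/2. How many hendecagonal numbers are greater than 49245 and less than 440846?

208

The n-th hendecagonal number is n(9n−7)/2.
Smallest index with value > 49245: n = 106 (giving 50191).
Largest index with value < 440846: n = 313 (giving 439765).
Indices 106 through 313: 208 terms.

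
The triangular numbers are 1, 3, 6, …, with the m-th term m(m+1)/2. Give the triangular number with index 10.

55

The 10th triangular number is n(n+1)/2 with n = 10.
10·11/2 = 110/2 = 55.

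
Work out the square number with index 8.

The 8th square number is n² with n = 8.
8² = 64.

64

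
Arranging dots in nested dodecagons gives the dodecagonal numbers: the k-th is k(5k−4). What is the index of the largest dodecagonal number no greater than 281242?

Solve n(5n−4) ≤ 281242 for integer n.
n = 237 gives 279897 ≤ 281242, while n = 238 gives 282268 > 281242; so the answer is index 237.

237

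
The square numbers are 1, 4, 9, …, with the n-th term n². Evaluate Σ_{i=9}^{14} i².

Σ_{i=9}^{14} i² = 1015 − 204 = 811.

811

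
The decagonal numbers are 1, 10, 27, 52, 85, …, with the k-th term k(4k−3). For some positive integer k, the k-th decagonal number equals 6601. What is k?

Set n(4n−3) = 6601, giving 4n² − 3n − 6601 = 0.
The discriminant is 9 + 16·6601 = 105625, and √105625 = 325.
So n = (3 + 325) / 8 = 328/8 = 41.

41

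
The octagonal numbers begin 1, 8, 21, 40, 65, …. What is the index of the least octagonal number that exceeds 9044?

56

Solve n(3n−2) > 9044 for integer n.
The largest n with value ≤ 9044 is 55 (since 8965 ≤ 9044 < 9296), so the first above is n = 56, value 9296.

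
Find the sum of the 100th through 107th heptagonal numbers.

Σ i(5i−3)/2 = (5Σi² − 3Σi) / 2 over i = 100..107.
Σi = 5778 − 4950 = 828 and Σi² = 414090 − 328350 = 85740.
(5·85740 − 3·828) / 2 = 426216/2 = 213108.

213108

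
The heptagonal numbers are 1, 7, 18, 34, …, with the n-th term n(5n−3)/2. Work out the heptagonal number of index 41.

4141

The 41st heptagonal number is n(5n−3)/2 with n = 41.
41·(5·41 − 3)/2 = 41·202/2 = 41·101 = 4141.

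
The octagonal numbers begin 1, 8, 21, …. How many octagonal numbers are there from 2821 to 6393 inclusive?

16

The n-th octagonal number is n(3n−2).
Smallest index with value ≥ 2821: n = 31 (giving 2821).
Largest index with value ≤ 6393: n = 46 (giving 6256).
Indices 31 through 46: 16 terms.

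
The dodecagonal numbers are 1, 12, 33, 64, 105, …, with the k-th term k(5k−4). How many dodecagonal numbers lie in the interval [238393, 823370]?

The n-th dodecagonal number is n(5n−4).
Smallest index with value ≥ 238393: n = 219 (giving 238929).
Largest index with value ≤ 823370: n = 406 (giving 822556).
Indices 219 through 406: 188 terms.

188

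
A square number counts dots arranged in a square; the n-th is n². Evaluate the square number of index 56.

The 56th square number is n² with n = 56.
56² = 3136.

3136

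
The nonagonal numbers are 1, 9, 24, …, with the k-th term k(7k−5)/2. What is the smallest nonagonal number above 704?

750

Solve n(7n−5)/2 > 704 for integer n.
The largest n with value ≤ 704 is 14 (since 651 ≤ 704 < 750), so the first above is n = 15, value 750.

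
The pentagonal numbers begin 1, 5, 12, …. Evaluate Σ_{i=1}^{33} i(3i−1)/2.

Σ i(3i−1)/2 = (3Σi² − Σi) / 2 over i = 1..33.
Σi = 561 and Σi² = 12529.
(3·12529 − 1·561) / 2 = 37026/2 = 18513.

18513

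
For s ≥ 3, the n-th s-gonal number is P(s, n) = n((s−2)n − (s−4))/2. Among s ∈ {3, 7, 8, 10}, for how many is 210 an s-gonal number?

s = 3: P(3, 20) = 210. ✓
s = 7: P(7, 9) = 189 and P(7, 10) = 235; 210 is not s-gonal.
s = 8: P(8, 8) = 176 and P(8, 9) = 225; 210 is not s-gonal.
s = 10: P(10, 7) = 175 and P(10, 8) = 232; 210 is not s-gonal.
Hits: s ∈ {3} → 1.

1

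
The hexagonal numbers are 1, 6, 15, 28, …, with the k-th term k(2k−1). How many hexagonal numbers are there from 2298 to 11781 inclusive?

43

The n-th hexagonal number is n(2n−1).
Smallest index with value ≥ 2298: n = 35 (giving 2415).
Largest index with value ≤ 11781: n = 77 (giving 11781).
Indices 35 through 77: 43 terms.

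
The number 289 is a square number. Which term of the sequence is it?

17

We need n² = 289, so n = √289 = 17.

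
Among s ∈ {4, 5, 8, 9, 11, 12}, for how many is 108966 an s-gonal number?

1

s = 4: P(4, 330) = 108900 and P(4, 331) = 109561; 108966 is not s-gonal.
s = 5: P(5, 269) = 108407 and P(5, 270) = 109215; 108966 is not s-gonal.
s = 8: P(8, 190) = 107920 and P(8, 191) = 109061; 108966 is not s-gonal.
s = 9: P(9, 176) = 107976 and P(9, 177) = 109209; 108966 is not s-gonal.
s = 11: P(11, 156) = 108966. ✓
s = 12: P(12, 148) = 108928 and P(12, 149) = 110409; 108966 is not s-gonal.
Hits: s ∈ {11} → 1.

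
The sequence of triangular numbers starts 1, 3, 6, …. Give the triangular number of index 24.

The 24th triangular number is n(n+1)/2 with n = 24.
24·25/2 = 600/2 = 300.

300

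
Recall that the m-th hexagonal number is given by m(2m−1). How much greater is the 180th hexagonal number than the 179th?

717

Consecutive hexagonal numbers differ by 4n − 3: here 4·180 − 3 = 717.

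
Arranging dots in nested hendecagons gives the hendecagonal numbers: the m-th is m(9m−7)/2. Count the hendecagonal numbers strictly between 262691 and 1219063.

The n-th hendecagonal number is n(9n−7)/2.
Smallest index with value > 262691: n = 243 (giving 264870).
Largest index with value < 1219063: n = 520 (giving 1214980).
Indices 243 through 520: 278 terms.

278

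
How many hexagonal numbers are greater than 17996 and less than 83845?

The n-th hexagonal number is n(2n−1).
Smallest index with value > 17996: n = 96 (giving 18336).
Largest index with value < 83845: n = 204 (giving 83028).
Indices 96 through 204: 109 terms.

109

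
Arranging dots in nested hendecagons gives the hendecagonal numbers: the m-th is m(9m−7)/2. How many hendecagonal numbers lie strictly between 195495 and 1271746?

323

The n-th hendecagonal number is n(9n−7)/2.
Smallest index with value > 195495: n = 209 (giving 195833).
Largest index with value < 1271746: n = 531 (giving 1266966).
Indices 209 through 531: 323 terms.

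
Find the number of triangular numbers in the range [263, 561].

The n-th triangular number is n(n+1)/2.
Smallest index with value ≥ 263: n = 23 (giving 276).
Largest index with value ≤ 561: n = 33 (giving 561).
Indices 23 through 33: 11 terms.

11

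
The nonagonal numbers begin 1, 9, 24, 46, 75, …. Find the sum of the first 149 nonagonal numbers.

Σ i(7i−5)/2 = (7Σi² − 5Σi) / 2 over i = 1..149.
Σi = 11175 and Σi² = 1113775.
(7·1113775 − 5·11175) / 2 = 7740550/2 = 3870275.

3870275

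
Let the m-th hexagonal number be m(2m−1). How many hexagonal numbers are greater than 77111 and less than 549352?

328

The n-th hexagonal number is n(2n−1).
Smallest index with value > 77111: n = 197 (giving 77421).
Largest index with value < 549352: n = 524 (giving 548628).
Indices 197 through 524: 328 terms.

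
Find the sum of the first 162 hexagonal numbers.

Σ i(2i−1) = 2Σi² − Σi over i = 1..162.
Σi = 13203 and Σi² = 1430325.
2·1430325 − 1·13203 = 2847447.

2847447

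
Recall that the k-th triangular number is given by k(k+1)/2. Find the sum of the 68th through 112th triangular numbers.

188070

Σ i(i+1)/2 = (Σi² + Σi) / 2 over i = 68..112.
Σi = 6328 − 2278 = 4050 and Σi² = 474600 − 102510 = 372090.
(1·372090 + 1·4050) / 2 = 376140/2 = 188070.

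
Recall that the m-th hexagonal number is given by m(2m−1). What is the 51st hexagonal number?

51·(2·51 − 1) = 51·101 = 5151.

5151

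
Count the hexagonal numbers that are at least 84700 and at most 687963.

The n-th hexagonal number is n(2n−1).
Smallest index with value ≥ 84700: n = 207 (giving 85491).
Largest index with value ≤ 687963: n = 586 (giving 686206).
Indices 207 through 586: 380 terms.

380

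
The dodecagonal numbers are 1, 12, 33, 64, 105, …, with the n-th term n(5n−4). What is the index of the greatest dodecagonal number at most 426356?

292

Solve n(5n−4) ≤ 426356 for integer n.
n = 292 gives 425152 ≤ 426356, while n = 293 gives 428073 > 426356; so the answer is index 292.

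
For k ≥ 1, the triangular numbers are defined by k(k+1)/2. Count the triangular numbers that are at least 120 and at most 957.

29

The n-th triangular number is n(n+1)/2.
Smallest index with value ≥ 120: n = 15 (giving 120).
Largest index with value ≤ 957: n = 43 (giving 946).
Indices 15 through 43: 29 terms.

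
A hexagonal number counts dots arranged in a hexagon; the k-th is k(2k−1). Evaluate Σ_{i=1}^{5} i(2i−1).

Σ i(2i−1) = 2Σi² − Σi over i = 1..5.
Σi = 15 and Σi² = 55.
2·55 − 1·15 = 95.

95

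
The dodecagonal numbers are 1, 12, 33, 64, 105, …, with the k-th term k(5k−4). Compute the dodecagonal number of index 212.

212·(5·212 − 4) = 212·1056 = 223872.

223872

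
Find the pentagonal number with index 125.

23375

125·(3·125 − 1)/2 = 125·374/2 = 125·187 = 23375.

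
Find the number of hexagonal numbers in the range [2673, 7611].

The n-th hexagonal number is n(2n−1).
Smallest index with value ≥ 2673: n = 37 (giving 2701).
Largest index with value ≤ 7611: n = 61 (giving 7381).
Indices 37 through 61: 25 terms.

25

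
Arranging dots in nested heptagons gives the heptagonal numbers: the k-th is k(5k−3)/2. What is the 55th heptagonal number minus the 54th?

271

Consecutive heptagonal numbers differ by 5n − 4: here 5·55 − 4 = 271.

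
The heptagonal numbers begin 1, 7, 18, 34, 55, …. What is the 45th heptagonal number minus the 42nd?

45·(5·45 − 3)/2 = 4995 and 42·(5·42 − 3)/2 = 4347.
Difference: 4995 − 4347 = 648.

648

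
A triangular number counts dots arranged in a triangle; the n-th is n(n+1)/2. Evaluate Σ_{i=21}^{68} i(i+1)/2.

Σ i(i+1)/2 = (Σi² + Σi) / 2 over i = 21..68.
Σi = 2346 − 210 = 2136 and Σi² = 107134 − 2870 = 104264.
(1·104264 + 1·2136) / 2 = 106400/2 = 53200.

53200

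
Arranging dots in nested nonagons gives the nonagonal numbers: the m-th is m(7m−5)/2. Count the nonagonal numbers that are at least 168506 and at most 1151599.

354

The n-th nonagonal number is n(7n−5)/2.
Smallest index with value ≥ 168506: n = 220 (giving 168850).
Largest index with value ≤ 1151599: n = 573 (giving 1147719).
Indices 220 through 573: 354 terms.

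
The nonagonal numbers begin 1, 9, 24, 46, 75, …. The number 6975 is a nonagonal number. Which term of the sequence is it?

45

Set n(7n−5)/2 = 6975, giving 7n² − 5n − 13950 = 0.
The discriminant is 25 + 56·6975 = 390625, and √390625 = 625.
So n = (5 + 625) / 14 = 630/14 = 45.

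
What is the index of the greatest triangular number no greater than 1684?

57

Solve n(n+1)/2 ≤ 1684 for integer n.
n = 57 gives 1653 ≤ 1684, while n = 58 gives 1711 > 1684; so the answer is index 57.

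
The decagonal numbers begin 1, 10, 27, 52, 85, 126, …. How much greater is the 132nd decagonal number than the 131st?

Consecutive decagonal numbers differ by 8n − 7: here 8·132 − 7 = 1049.

1049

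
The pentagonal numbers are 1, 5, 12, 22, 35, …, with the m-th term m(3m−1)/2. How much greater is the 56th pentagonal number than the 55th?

166

Consecutive pentagonal numbers differ by 3n − 2: here 3·56 − 2 = 166.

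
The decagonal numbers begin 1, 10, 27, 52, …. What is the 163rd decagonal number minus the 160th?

163·(4·163 − 3) = 105787 and 160·(4·160 − 3) = 101920.
Difference: 105787 − 101920 = 3867.

3867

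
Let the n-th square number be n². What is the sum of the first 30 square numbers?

Σ_{i=1}^{30} i² = 30·31·61/6 = 9455.

9455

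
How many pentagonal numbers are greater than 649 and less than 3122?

25

The n-th pentagonal number is n(3n−1)/2.
Smallest index with value > 649: n = 21 (giving 651).
Largest index with value < 3122: n = 45 (giving 3015).
Indices 21 through 45: 25 terms.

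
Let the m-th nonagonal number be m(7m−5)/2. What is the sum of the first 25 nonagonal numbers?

Σ i(7i−5)/2 = (7Σi² − 5Σi) / 2 over i = 1..25.
Σi = 325 and Σi² = 5525.
(7·5525 − 5·325) / 2 = 37050/2 = 18525.

18525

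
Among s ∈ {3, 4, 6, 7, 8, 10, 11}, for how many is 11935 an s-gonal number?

2

s = 3: P(3, 154) = 11935. ✓
s = 4: P(4, 109) = 11881 and P(4, 110) = 12100; 11935 is not s-gonal.
s = 6: P(6, 77) = 11781 and P(6, 78) = 12090; 11935 is not s-gonal.
s = 7: P(7, 69) = 11799 and P(7, 70) = 12145; 11935 is not s-gonal.
s = 8: P(8, 63) = 11781 and P(8, 64) = 12160; 11935 is not s-gonal.
s = 10: P(10, 55) = 11935. ✓
s = 11: P(11, 51) = 11526 and P(11, 52) = 11986; 11935 is not s-gonal.
Hits: s ∈ {3, 10} → 2.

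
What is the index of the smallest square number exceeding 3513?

Solve n² > 3513 for integer n.
The largest n with value ≤ 3513 is 59 (since 3481 ≤ 3513 < 3600), so the first above is n = 60, value 3600.

60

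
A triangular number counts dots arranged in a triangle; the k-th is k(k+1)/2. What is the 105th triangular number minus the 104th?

105

Consecutive triangular numbers differ by n: T_{105} − T_{104} = 105.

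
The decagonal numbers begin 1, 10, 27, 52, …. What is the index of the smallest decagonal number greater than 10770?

53

Solve n(4n−3) > 10770 for integer n.
The largest n with value ≤ 10770 is 52 (since 10660 ≤ 10770 < 11077), so the first above is n = 53, value 11077.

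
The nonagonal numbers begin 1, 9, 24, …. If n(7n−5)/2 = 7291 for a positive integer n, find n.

46

Set n(7n−5)/2 = 7291, giving 7n² − 5n − 14582 = 0.
So n = (5 + 639) / 14 = 644/14 = 46.
Check: 46·(7·46 − 5)/2 = 7291. ✓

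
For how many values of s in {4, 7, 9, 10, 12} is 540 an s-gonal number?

s = 4: P(4, 23) = 529 and P(4, 24) = 576; 540 is not s-gonal.
s = 7: P(7, 15) = 540. ✓
s = 9: P(9, 12) = 474 and P(9, 13) = 559; 540 is not s-gonal.
s = 10: P(10, 12) = 540. ✓
s = 12: P(12, 10) = 460 and P(12, 11) = 561; 540 is not s-gonal.
Hits: s ∈ {7, 10} → 2.

2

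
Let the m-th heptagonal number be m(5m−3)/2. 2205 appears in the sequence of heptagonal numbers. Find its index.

30

Set n(5n−3)/2 = 2205, giving 5n² − 3n − 4410 = 0.
So n = (3 + 297) / 10 = 300/10 = 30.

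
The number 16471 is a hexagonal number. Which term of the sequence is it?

91

Set n(2n−1) = 16471, giving 2n² − n − 16471 = 0.
The discriminant is 1 + 8·16471 = 131769, and √131769 = 363.
So n = (1 + 363) / 4 = 364/4 = 91.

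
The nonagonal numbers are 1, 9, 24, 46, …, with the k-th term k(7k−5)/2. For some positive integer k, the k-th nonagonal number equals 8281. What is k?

Set n(7n−5)/2 = 8281, giving 7n² − 5n − 16562 = 0.
The discriminant is 25 + 56·8281 = 463761, and √463761 = 681.
So n = (5 + 681) / 14 = 686/14 = 49.

49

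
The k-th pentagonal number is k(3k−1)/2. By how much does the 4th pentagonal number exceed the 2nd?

17

4·(3·4 − 1)/2 = 22 and 2·(3·2 − 1)/2 = 5.
Difference: 22 − 5 = 17.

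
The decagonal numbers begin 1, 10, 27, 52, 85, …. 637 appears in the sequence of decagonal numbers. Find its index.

Set n(4n−3) = 637, giving 4n² − 3n − 637 = 0.
The discriminant is 9 + 16·637 = 10201, and √10201 = 101.
So n = (3 + 101) / 8 = 104/8 = 13.

13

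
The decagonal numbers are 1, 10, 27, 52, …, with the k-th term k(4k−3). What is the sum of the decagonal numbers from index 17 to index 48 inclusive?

Σ i(4i−3) = 4Σi² − 3Σi over i = 17..48.
Σi = 1176 − 136 = 1040 and Σi² = 38024 − 1496 = 36528.
4·36528 − 3·1040 = 142992.

142992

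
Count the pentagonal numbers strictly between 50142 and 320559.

279

The n-th pentagonal number is n(3n−1)/2.
Smallest index with value > 50142: n = 184 (giving 50692).
Largest index with value < 320559: n = 462 (giving 319935).
Indices 184 through 462: 279 terms.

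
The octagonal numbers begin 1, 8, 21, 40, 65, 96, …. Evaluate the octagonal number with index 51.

The 51st octagonal number is n(3n−2) with n = 51.
51·(3·51 − 2) = 51·151 = 7701.

7701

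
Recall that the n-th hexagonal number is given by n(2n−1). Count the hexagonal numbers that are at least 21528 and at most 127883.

The n-th hexagonal number is n(2n−1).
Smallest index with value ≥ 21528: n = 104 (giving 21528).
Largest index with value ≤ 127883: n = 253 (giving 127765).
Indices 104 through 253: 150 terms.

150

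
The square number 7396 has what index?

We need n² = 7396, so n = √7396 = 86.

86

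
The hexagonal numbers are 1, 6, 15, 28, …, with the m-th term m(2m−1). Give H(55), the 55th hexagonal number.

The 55th hexagonal number is n(2n−1) with n = 55.
55·(2·55 − 1) = 55·109 = 5995.

5995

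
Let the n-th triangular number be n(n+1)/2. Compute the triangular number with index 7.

The 7th triangular number is n(n+1)/2 with n = 7.
7·8/2 = 56/2 = 28.

28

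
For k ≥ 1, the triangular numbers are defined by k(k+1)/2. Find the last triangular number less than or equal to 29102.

Solve n(n+1)/2 ≤ 29102 for integer n.
n = 240 gives 28920 ≤ 29102, while n = 241 gives 29161 > 29102; so the answer is 28920.

28920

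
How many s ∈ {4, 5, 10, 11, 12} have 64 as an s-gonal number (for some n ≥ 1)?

s = 4: P(4, 8) = 64. ✓
s = 5: P(5, 6) = 51 and P(5, 7) = 70; 64 is not s-gonal.
s = 10: P(10, 4) = 52 and P(10, 5) = 85; 64 is not s-gonal.
s = 11: P(11, 4) = 58 and P(11, 5) = 95; 64 is not s-gonal.
s = 12: P(12, 4) = 64. ✓
Hits: s ∈ {4, 12} → 2.

2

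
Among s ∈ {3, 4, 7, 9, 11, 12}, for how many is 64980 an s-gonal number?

1

s = 3: P(3, 360) = 64980. ✓
s = 4: P(4, 254) = 64516 and P(4, 255) = 65025; 64980 is not s-gonal.
s = 7: P(7, 161) = 64561 and P(7, 162) = 65367; 64980 is not s-gonal.
s = 9: P(9, 136) = 64396 and P(9, 137) = 65349; 64980 is not s-gonal.
s = 11: P(11, 120) = 64380 and P(11, 121) = 65461; 64980 is not s-gonal.
s = 12: P(12, 114) = 64524 and P(12, 115) = 65665; 64980 is not s-gonal.
Hits: s ∈ {3} → 1.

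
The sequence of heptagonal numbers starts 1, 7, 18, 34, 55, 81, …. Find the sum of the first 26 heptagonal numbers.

Σ i(5i−3)/2 = (5Σi² − 3Σi) / 2 over i = 1..26.
Σi = 351 and Σi² = 6201.
(5·6201 − 3·351) / 2 = 29952/2 = 14976.

14976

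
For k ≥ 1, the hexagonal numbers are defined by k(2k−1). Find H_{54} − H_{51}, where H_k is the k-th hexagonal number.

54·(2·54 − 1) = 5778 and 51·(2·51 − 1) = 5151.
Difference: 5778 − 5151 = 627.

627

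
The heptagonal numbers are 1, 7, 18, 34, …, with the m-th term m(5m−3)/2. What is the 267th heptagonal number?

177822

The 267th heptagonal number is n(5n−3)/2 with n = 267.
267·(5·267 − 3)/2 = 267·1332/2 = 267·666 = 177822.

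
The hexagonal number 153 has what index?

9

Set n(2n−1) = 153, giving 2n² − n − 153 = 0.
The discriminant is 1 + 8·153 = 1225, and √1225 = 35.
So n = (1 + 35) / 4 = 36/4 = 9.
Check: 9·(2·9 − 1) = 153. ✓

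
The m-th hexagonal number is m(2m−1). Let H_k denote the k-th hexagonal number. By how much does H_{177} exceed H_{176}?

Consecutive hexagonal numbers differ by 4n − 3: here 4·177 − 3 = 705.

705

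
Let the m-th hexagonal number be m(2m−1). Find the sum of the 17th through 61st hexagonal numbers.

Σ i(2i−1) = 2Σi² − Σi over i = 17..61.
Σi = 1891 − 136 = 1755 and Σi² = 77531 − 1496 = 76035.
2·76035 − 1·1755 = 150315.

150315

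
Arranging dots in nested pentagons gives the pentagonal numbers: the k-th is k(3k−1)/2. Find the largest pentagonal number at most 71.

70

Solve n(3n−1)/2 ≤ 71 for integer n.
n = 7 gives 70 ≤ 71, while n = 8 gives 92 > 71; so the answer is 70.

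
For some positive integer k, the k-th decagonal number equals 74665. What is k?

Set n(4n−3) = 74665, giving 4n² − 3n − 74665 = 0.
The discriminant is 9 + 16·74665 = 1194649, and √1194649 = 1093.
So n = (3 + 1093) / 8 = 1096/8 = 137.
Check: 137·(4·137 − 3) = 74665. ✓

137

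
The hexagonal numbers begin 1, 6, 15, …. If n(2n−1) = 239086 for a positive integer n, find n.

Set n(2n−1) = 239086, giving 2n² − n − 239086 = 0.
So n = (1 + 1383) / 4 = 1384/4 = 346.

346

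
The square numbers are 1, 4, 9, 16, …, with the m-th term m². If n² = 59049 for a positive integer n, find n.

243

We need n² = 59049, so n = √59049 = 243.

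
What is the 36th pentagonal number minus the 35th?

Consecutive pentagonal numbers differ by 3n − 2: here 3·36 − 2 = 106.

106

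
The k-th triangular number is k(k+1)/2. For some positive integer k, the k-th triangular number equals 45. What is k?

9

Set n(n+1)/2 = 45, giving n² + n − 90 = 0.
So n = (-1 + 19) / 2 = 18/2 = 9.
Check: 9·10/2 = 45. ✓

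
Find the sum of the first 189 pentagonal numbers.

Σ i(3i−1)/2 = (3Σi² − Σi) / 2 over i = 1..189.
Σi = 17955 and Σi² = 2268315.
(3·2268315 − 1·17955) / 2 = 6786990/2 = 3393495.

3393495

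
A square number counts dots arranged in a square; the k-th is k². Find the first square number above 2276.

2304

Solve n² > 2276 for integer n.
The largest n with value ≤ 2276 is 47 (since 2209 ≤ 2276 < 2304), so the first above is n = 48, value 2304.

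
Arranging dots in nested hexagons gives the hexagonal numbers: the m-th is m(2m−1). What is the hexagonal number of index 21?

861

The 21st hexagonal number is n(2n−1) with n = 21.
21·(2·21 − 1) = 21·41 = 861.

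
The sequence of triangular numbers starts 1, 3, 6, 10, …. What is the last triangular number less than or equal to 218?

210

Solve n(n+1)/2 ≤ 218 for integer n.
n = 20 gives 210 ≤ 218, while n = 21 gives 231 > 218; so the answer is 210.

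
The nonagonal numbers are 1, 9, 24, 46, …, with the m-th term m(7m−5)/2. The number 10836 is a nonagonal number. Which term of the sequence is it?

56

Set n(7n−5)/2 = 10836, giving 7n² − 5n − 21672 = 0.
The discriminant is 25 + 56·10836 = 606841, and √606841 = 779.
So n = (5 + 779) / 14 = 784/14 = 56.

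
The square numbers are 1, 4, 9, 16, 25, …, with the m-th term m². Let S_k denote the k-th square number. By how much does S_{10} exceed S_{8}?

10² = 100 and 8² = 64.
Difference: 100 − 64 = 36.

36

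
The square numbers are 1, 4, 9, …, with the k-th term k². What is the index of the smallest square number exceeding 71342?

268

Solve n² > 71342 for integer n.
The largest n with value ≤ 71342 is 267 (since 71289 ≤ 71342 < 71824), so the first above is n = 268, value 71824.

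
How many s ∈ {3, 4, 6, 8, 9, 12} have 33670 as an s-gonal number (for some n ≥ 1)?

2

s = 3: P(3, 259) = 33670. ✓
s = 4: P(4, 183) = 33489 and P(4, 184) = 33856; 33670 is not s-gonal.
s = 6: P(6, 130) = 33670. ✓
s = 8: P(8, 106) = 33496 and P(8, 107) = 34133; 33670 is not s-gonal.
s = 9: P(9, 98) = 33369 and P(9, 99) = 34056; 33670 is not s-gonal.
s = 12: P(12, 82) = 33292 and P(12, 83) = 34113; 33670 is not s-gonal.
Hits: s ∈ {3, 6} → 2.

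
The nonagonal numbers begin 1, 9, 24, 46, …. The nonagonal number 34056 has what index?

99

Set n(7n−5)/2 = 34056, giving 7n² − 5n − 68112 = 0.
The discriminant is 25 + 56·34056 = 1907161, and √1907161 = 1381.
So n = (5 + 1381) / 14 = 1386/14 = 99.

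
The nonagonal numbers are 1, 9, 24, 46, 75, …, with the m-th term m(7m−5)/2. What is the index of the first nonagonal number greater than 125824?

Solve n(7n−5)/2 > 125824 for integer n.
The largest n with value ≤ 125824 is 189 (since 124551 ≤ 125824 < 125875), so the first above is n = 190, value 125875.

190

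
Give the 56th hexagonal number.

6216

The 56th hexagonal number is n(2n−1) with n = 56.
56·(2·56 − 1) = 56·111 = 6216.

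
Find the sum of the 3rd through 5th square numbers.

50

Σ_{i=3}^{5} i² = 55 − 5 = 50.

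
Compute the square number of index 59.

The 59th square number is n² with n = 59.
59² = 3481.

3481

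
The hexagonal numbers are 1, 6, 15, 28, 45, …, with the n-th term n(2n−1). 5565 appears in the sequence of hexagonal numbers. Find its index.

53

Set n(2n−1) = 5565, giving 2n² − n − 5565 = 0.
The discriminant is 1 + 8·5565 = 44521, and √44521 = 211.
So n = (1 + 211) / 4 = 212/4 = 53.
Check: 53·(2·53 − 1) = 5565. ✓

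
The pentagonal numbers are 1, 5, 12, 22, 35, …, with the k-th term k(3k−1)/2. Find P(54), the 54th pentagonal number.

4347

The 54th pentagonal number is n(3n−1)/2 with n = 54.
54·(3·54 − 1)/2 = 54·161/2 = 4347.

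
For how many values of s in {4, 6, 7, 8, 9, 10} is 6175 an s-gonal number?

s = 4: P(4, 78) = 6084 and P(4, 79) = 6241; 6175 is not s-gonal.
s = 6: P(6, 55) = 5995 and P(6, 56) = 6216; 6175 is not s-gonal.
s = 7: P(7, 50) = 6175. ✓
s = 8: P(8, 45) = 5985 and P(8, 46) = 6256; 6175 is not s-gonal.
s = 9: P(9, 42) = 6069 and P(9, 43) = 6364; 6175 is not s-gonal.
s = 10: P(10, 39) = 5967 and P(10, 40) = 6280; 6175 is not s-gonal.
Hits: s ∈ {7} → 1.

1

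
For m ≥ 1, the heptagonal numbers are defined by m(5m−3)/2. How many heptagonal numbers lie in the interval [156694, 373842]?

137

The n-th heptagonal number is n(5n−3)/2.
Smallest index with value ≥ 156694: n = 251 (giving 157126).
Largest index with value ≤ 373842: n = 387 (giving 373842).
Indices 251 through 387: 137 terms.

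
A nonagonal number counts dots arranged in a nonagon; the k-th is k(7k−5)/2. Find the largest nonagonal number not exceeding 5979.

Solve n(7n−5)/2 ≤ 5979 for integer n.
n = 41 gives 5781 ≤ 5979, while n = 42 gives 6069 > 5979; so the answer is 5781.

5781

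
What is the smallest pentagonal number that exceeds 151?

Solve n(3n−1)/2 > 151 for integer n.
The largest n with value ≤ 151 is 10 (since 145 ≤ 151 < 176), so the first above is n = 11, value 176.

176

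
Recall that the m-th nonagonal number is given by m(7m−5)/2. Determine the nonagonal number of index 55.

10450

The 55th nonagonal number is n(7n−5)/2 with n = 55.
55·(7·55 − 5)/2 = 55·380/2 = 55·190 = 10450.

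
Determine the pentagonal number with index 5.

35

The 5th pentagonal number is n(3n−1)/2 with n = 5.
5·(3·5 − 1)/2 = 5·14/2 = 5·7 = 35.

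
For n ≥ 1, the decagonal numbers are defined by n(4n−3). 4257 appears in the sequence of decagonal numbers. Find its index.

33

Set n(4n−3) = 4257, giving 4n² − 3n − 4257 = 0.
So n = (3 + 261) / 8 = 264/8 = 33.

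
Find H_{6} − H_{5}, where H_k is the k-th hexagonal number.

Consecutive hexagonal numbers differ by 4n − 3: here 4·6 − 3 = 21.

21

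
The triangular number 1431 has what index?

53

Set n(n+1)/2 = 1431, giving n² + n − 2862 = 0.
The discriminant is 1 + 8·1431 = 11449, and √11449 = 107.
So n = (-1 + 107) / 2 = 106/2 = 53.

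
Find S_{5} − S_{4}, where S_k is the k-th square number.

9

n² − (n−1)² = 2n − 1, so 5² − 4² = 2·5 − 1 = 9.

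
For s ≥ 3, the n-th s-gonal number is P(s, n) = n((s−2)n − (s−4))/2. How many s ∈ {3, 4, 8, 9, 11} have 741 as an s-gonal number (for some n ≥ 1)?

1

s = 3: P(3, 38) = 741. ✓
s = 4: P(4, 27) = 729 and P(4, 28) = 784; 741 is not s-gonal.
s = 8: P(8, 16) = 736 and P(8, 17) = 833; 741 is not s-gonal.
s = 9: P(9, 14) = 651 and P(9, 15) = 750; 741 is not s-gonal.
s = 11: P(11, 13) = 715 and P(11, 14) = 833; 741 is not s-gonal.
Hits: s ∈ {3} → 1.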